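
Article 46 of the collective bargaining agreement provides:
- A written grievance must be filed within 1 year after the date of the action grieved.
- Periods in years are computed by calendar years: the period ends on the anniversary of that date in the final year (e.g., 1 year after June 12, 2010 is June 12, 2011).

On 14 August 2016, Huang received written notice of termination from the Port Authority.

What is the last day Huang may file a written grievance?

August 14, 2017

1 year after 14 August 2016 is August 14, 2017.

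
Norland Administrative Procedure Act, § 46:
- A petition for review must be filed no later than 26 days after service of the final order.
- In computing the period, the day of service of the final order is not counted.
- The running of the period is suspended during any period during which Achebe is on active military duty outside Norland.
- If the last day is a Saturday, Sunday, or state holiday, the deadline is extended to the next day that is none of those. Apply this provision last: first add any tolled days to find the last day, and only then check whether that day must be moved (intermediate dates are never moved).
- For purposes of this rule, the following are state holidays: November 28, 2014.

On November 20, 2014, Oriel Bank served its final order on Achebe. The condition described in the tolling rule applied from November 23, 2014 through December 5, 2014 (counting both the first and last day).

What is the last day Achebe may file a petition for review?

26 days after November 20, 2014 is December 16, 2014.
From November 23, 2014 through December 5, 2014 inclusive is 13 days; tolling adds 13 days: December 16, 2014 + 13 days = December 29, 2014.
December 29, 2014 is a Monday and not a state holiday, so no extension applies.

December 29, 2014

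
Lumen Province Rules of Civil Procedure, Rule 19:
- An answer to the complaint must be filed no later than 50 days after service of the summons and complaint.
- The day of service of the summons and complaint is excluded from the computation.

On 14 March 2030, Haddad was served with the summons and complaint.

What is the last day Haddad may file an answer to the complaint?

May 3, 2030

50 days after 14 March 2030 is May 3, 2030.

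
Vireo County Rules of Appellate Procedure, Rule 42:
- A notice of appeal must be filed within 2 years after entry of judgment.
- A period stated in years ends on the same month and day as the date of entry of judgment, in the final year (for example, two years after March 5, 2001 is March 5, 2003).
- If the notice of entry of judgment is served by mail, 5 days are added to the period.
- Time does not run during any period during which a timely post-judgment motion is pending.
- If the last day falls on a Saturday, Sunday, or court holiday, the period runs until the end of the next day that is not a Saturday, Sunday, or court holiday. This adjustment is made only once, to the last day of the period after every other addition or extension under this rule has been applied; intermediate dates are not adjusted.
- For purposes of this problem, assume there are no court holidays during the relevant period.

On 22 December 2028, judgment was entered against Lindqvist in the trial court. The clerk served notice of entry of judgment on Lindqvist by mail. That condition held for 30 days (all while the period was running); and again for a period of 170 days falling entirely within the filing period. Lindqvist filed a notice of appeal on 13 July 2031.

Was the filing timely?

2 years after 22 December 2028 is December 22, 2030.
Service was by mail, adding 5 days: December 22, 2030 + 5 days = December 27, 2030.
Tolling adds 30 days: December 27, 2030 + 30 days = January 26, 2031.
Tolling adds 170 days: January 26, 2031 + 170 days = July 15, 2031.
July 15, 2031 is a Tuesday and not a court holiday, so no extension applies.
The deadline is July 15, 2031; the filing on July 13, 2031 is on or before that date.

Yes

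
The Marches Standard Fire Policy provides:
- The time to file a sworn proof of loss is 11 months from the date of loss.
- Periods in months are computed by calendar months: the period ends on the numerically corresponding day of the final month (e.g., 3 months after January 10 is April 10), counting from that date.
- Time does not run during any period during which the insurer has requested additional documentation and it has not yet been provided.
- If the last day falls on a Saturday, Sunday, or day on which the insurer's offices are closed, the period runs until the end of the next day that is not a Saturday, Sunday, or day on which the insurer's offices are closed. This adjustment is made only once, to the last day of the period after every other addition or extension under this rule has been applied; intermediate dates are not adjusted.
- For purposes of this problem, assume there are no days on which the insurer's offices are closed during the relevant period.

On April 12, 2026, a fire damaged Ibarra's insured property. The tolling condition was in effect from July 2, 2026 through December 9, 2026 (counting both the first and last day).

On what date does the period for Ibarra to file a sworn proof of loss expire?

August 20, 2027

11 months after April 12, 2026 is March 12, 2027.
From July 2, 2026 through December 9, 2026 inclusive is 161 days; tolling adds 161 days: March 12, 2027 + 161 days = August 20, 2027.
August 20, 2027 is a Friday and not a day on which the insurer's offices are closed, so no extension applies.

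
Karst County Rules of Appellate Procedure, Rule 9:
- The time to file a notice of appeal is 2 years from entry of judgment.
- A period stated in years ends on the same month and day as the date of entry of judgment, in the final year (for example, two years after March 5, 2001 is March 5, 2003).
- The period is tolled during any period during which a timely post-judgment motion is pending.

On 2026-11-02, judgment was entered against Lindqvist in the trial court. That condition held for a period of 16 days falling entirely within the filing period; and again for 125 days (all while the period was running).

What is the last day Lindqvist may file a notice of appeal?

2 years after 2026-11-02 is November 2, 2028.
Tolling adds 16 days: November 2, 2028 + 16 days = November 18, 2028.
Tolling adds 125 days: November 18, 2028 + 125 days = March 23, 2029.

March 23, 2029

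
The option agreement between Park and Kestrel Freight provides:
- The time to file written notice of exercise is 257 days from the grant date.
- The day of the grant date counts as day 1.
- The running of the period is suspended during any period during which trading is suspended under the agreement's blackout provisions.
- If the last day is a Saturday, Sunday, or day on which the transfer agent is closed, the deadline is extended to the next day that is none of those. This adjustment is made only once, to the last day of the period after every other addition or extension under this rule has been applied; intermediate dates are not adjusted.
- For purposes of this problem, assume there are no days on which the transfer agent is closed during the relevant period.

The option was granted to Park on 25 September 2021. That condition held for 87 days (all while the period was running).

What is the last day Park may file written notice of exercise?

September 5, 2022

Counting 25 September 2021 as day 1, day 257 is June 8, 2022.
Tolling adds 87 days: June 8, 2022 + 87 days = September 3, 2022.
September 3, 2022 is Saturday; September 4, 2022 is Sunday. The next qualifying day is September 5, 2022.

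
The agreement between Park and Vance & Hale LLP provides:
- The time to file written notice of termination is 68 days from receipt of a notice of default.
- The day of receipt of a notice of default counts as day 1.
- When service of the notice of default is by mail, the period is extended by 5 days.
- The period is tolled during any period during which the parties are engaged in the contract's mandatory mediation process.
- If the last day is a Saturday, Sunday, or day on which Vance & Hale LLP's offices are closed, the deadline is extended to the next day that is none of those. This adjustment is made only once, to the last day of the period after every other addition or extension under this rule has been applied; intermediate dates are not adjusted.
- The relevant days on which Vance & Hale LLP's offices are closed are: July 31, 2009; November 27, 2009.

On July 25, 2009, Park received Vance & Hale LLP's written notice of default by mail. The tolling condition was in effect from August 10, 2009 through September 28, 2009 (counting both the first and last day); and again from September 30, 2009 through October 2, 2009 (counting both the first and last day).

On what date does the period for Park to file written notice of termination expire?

November 30, 2009

Counting July 25, 2009 as day 1, day 68 is September 30, 2009.
Service was by mail, adding 5 days: September 30, 2009 + 5 days = October 5, 2009.
From August 10, 2009 through September 28, 2009 inclusive is 50 days; tolling adds 50 days: October 5, 2009 + 50 days = November 24, 2009.
From September 30, 2009 through October 2, 2009 inclusive is 3 days; tolling adds 3 days: November 24, 2009 + 3 days = November 27, 2009.
November 27, 2009 is a listed holiday; November 28, 2009 is Saturday; November 29, 2009 is Sunday. The next qualifying day is November 30, 2009.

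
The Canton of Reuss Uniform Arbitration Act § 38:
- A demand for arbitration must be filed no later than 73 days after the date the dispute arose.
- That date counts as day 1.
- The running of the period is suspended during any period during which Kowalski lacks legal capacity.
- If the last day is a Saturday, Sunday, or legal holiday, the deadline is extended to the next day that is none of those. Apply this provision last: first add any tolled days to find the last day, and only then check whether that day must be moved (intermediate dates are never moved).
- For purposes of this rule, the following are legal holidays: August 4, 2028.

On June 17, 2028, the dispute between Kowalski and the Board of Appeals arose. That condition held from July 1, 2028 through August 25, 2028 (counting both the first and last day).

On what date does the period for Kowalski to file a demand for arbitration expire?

Counting June 17, 2028 as day 1, day 73 is August 28, 2028.
From July 1, 2028 through August 25, 2028 inclusive is 56 days; tolling adds 56 days: August 28, 2028 + 56 days = October 23, 2028.
October 23, 2028 is a Monday and not a legal holiday, so no extension applies.

October 23, 2028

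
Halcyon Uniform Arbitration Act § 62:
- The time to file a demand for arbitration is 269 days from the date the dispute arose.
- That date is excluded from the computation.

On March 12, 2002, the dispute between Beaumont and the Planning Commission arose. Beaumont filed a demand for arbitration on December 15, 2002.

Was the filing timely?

No

269 days after March 12, 2002 is December 6, 2002.
The deadline is December 6, 2002; the filing on December 15, 2002 is after that date.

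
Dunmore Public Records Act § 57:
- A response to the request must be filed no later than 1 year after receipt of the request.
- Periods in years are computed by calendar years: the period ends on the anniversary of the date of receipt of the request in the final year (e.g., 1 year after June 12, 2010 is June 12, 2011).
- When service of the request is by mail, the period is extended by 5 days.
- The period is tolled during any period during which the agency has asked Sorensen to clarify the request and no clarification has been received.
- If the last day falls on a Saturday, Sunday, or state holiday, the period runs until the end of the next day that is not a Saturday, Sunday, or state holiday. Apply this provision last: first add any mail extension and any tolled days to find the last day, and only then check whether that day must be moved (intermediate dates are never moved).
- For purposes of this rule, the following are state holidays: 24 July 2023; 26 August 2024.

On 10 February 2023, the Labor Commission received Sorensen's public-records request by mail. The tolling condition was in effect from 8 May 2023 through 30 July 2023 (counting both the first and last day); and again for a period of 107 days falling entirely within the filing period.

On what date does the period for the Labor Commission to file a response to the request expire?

1 year after 10 February 2023 is February 10, 2024.
Service was by mail, adding 5 days: February 10, 2024 + 5 days = February 15, 2024.
From May 8, 2023 through July 30, 2023 inclusive is 84 days; tolling adds 84 days: February 15, 2024 + 84 days = May 9, 2024.
Tolling adds 107 days: May 9, 2024 + 107 days = August 24, 2024.
August 24, 2024 is Saturday; August 25, 2024 is Sunday; August 26, 2024 is a listed holiday. The next qualifying day is August 27, 2024.

August 27, 2024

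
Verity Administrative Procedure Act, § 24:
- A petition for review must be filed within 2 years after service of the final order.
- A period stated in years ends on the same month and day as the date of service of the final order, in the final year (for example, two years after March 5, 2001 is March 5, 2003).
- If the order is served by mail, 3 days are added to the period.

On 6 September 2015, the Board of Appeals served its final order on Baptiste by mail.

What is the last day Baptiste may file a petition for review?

September 9, 2017

2 years after 6 September 2015 is September 6, 2017.
Service was by mail, adding 3 days: September 6, 2017 + 3 days = September 9, 2017.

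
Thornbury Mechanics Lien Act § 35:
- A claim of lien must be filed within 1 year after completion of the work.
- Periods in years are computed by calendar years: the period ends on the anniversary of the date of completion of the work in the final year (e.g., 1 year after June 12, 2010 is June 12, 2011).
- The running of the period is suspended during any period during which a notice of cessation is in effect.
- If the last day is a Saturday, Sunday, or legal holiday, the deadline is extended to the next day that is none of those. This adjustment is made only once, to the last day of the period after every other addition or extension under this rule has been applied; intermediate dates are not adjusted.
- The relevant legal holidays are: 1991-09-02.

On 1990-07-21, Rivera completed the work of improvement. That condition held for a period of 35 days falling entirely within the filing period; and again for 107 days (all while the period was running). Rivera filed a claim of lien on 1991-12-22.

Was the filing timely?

1 year after 1990-07-21 is July 21, 1991.
Tolling adds 35 days: July 21, 1991 + 35 days = August 25, 1991.
Tolling adds 107 days: August 25, 1991 + 107 days = December 10, 1991.
December 10, 1991 is a Tuesday and not a legal holiday, so no extension applies.
The deadline is December 10, 1991; the filing on December 22, 1991 is after that date.

No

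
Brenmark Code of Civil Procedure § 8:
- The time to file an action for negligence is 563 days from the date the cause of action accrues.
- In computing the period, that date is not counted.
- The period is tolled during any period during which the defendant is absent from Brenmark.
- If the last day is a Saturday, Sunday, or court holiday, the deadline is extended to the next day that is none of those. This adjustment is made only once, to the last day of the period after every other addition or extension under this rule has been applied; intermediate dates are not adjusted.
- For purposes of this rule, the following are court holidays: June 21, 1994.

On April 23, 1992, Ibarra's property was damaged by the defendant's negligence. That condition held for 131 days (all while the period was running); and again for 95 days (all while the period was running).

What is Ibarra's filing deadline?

563 days after April 23, 1992 is November 7, 1993.
Tolling adds 131 days: November 7, 1993 + 131 days = March 18, 1994.
Tolling adds 95 days: March 18, 1994 + 95 days = June 21, 1994.
June 21, 1994 is a listed holiday. The next qualifying day is June 22, 1994.

June 22, 1994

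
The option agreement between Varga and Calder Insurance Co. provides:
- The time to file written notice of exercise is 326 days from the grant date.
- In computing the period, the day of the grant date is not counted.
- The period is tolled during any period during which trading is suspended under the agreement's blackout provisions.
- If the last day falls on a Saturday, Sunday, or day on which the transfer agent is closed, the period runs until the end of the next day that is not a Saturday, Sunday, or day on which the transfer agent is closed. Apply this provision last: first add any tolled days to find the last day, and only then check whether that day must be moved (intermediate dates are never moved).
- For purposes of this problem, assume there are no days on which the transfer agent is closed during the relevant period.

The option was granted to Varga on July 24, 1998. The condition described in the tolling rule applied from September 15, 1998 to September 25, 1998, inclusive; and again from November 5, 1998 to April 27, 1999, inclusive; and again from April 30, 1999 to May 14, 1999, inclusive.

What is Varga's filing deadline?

January 3, 2000

326 days after July 24, 1998 is June 15, 1999.
From September 15, 1998 through September 25, 1998 inclusive is 11 days; tolling adds 11 days: June 15, 1999 + 11 days = June 26, 1999.
From November 5, 1998 through April 27, 1999 inclusive is 174 days; tolling adds 174 days: June 26, 1999 + 174 days = December 17, 1999.
From April 30, 1999 through May 14, 1999 inclusive is 15 days; tolling adds 15 days: December 17, 1999 + 15 days = January 1, 2000.
January 1, 2000 is Saturday; January 2, 2000 is Sunday. The next qualifying day is January 3, 2000.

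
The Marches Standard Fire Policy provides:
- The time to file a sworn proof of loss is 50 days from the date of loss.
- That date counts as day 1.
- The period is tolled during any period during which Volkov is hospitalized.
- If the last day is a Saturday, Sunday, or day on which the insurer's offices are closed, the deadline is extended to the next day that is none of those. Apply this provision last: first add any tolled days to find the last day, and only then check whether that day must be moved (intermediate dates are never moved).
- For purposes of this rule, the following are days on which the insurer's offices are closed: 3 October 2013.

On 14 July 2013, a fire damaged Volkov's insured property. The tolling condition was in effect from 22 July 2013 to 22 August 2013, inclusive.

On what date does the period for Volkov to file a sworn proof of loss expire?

October 4, 2013

Counting 14 July 2013 as day 1, day 50 is September 1, 2013.
From July 22, 2013 through August 22, 2013 inclusive is 32 days; tolling adds 32 days: September 1, 2013 + 32 days = October 3, 2013.
October 3, 2013 is a listed holiday. The next qualifying day is October 4, 2013.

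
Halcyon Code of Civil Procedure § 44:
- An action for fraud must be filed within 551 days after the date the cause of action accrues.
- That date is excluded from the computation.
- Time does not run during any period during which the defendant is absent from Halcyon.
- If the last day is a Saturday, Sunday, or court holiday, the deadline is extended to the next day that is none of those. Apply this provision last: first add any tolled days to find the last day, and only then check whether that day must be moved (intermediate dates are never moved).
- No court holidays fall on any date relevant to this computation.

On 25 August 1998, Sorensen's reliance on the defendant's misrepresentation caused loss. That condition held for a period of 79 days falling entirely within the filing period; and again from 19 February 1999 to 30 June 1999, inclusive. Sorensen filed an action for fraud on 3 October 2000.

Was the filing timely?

551 days after 25 August 1998 is February 27, 2000.
Tolling adds 79 days: February 27, 2000 + 79 days = May 16, 2000.
From February 19, 1999 through June 30, 1999 inclusive is 132 days; tolling adds 132 days: May 16, 2000 + 132 days = September 25, 2000.
September 25, 2000 is a Monday and not a court holiday, so no extension applies.
The deadline is September 25, 2000; the filing on October 3, 2000 is after that date.

No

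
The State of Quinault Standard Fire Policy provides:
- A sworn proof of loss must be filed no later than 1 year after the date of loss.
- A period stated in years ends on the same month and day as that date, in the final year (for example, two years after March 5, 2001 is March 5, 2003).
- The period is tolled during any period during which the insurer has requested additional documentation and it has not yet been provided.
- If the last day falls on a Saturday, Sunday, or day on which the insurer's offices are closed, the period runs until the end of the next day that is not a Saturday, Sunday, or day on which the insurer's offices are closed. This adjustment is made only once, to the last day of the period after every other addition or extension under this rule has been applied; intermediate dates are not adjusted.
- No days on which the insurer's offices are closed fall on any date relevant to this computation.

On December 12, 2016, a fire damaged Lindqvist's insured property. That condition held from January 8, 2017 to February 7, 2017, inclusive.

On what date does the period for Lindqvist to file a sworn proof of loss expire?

1 year after December 12, 2016 is December 12, 2017.
From January 8, 2017 through February 7, 2017 inclusive is 31 days; tolling adds 31 days: December 12, 2017 + 31 days = January 12, 2018.
January 12, 2018 is a Friday and not a day on which the insurer's offices are closed, so no extension applies.

January 12, 2018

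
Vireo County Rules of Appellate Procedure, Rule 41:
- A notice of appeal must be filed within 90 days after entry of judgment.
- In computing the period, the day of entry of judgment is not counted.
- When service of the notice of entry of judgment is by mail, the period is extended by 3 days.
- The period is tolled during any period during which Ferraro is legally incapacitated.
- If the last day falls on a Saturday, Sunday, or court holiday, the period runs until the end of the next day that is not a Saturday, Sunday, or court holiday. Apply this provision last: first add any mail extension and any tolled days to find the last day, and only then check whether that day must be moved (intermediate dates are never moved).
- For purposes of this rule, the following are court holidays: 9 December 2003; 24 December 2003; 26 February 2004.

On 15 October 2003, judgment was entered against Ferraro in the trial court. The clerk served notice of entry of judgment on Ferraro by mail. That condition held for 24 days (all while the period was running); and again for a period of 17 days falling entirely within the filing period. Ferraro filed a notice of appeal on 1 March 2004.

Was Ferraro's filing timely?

No

90 days after 15 October 2003 is January 13, 2004.
Service was by mail, adding 3 days: January 13, 2004 + 3 days = January 16, 2004.
Tolling adds 24 days: January 16, 2004 + 24 days = February 9, 2004.
Tolling adds 17 days: February 9, 2004 + 17 days = February 26, 2004.
February 26, 2004 is a listed holiday. The next qualifying day is February 27, 2004.
The deadline is February 27, 2004; the filing on March 1, 2004 is after that date.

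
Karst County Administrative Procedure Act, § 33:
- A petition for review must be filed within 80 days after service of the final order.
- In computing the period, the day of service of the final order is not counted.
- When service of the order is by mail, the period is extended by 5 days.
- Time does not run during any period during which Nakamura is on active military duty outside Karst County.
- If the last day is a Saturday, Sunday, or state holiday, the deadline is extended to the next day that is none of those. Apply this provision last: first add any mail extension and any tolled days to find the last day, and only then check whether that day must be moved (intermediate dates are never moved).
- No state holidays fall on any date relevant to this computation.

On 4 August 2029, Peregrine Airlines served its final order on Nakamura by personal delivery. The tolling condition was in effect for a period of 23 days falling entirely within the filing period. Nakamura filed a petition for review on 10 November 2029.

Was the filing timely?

Yes

80 days after 4 August 2029 is October 23, 2029.
Service was not by mail, so no mail extension applies.
Tolling adds 23 days: October 23, 2029 + 23 days = November 15, 2029.
November 15, 2029 is a Thursday and not a state holiday, so no extension applies.
The deadline is November 15, 2029; the filing on November 10, 2029 is on or before that date.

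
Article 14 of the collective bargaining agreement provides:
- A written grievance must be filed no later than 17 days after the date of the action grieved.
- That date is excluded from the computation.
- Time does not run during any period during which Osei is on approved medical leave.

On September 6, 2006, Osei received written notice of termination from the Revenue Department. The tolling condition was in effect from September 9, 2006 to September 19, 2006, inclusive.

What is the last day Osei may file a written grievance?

17 days after September 6, 2006 is September 23, 2006.
From September 9, 2006 through September 19, 2006 inclusive is 11 days; tolling adds 11 days: September 23, 2006 + 11 days = October 4, 2006.

October 4, 2006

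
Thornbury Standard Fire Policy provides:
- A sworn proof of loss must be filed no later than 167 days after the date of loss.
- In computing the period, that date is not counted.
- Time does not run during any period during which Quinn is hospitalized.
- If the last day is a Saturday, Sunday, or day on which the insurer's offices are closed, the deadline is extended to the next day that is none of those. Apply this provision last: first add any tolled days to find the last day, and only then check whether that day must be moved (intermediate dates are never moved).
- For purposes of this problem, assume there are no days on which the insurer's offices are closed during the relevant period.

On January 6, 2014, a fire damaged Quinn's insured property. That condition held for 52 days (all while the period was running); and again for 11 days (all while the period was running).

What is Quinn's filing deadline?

August 25, 2014

167 days after January 6, 2014 is June 22, 2014.
Tolling adds 52 days: June 22, 2014 + 52 days = August 13, 2014.
Tolling adds 11 days: August 13, 2014 + 11 days = August 24, 2014.
August 24, 2014 is Sunday. The next qualifying day is August 25, 2014.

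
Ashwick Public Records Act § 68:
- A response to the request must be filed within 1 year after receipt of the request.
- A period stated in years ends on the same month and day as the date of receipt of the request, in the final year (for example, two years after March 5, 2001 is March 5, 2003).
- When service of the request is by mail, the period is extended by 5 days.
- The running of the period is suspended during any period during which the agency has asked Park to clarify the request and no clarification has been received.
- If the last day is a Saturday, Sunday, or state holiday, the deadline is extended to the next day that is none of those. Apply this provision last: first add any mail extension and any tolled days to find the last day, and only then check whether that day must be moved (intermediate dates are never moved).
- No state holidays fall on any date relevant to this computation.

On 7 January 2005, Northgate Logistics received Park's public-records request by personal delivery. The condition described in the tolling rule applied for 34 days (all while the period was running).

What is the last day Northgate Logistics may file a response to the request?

February 10, 2006

1 year after 7 January 2005 is January 7, 2006.
Service was not by mail, so no mail extension applies.
Tolling adds 34 days: January 7, 2006 + 34 days = February 10, 2006.
February 10, 2006 is a Friday and not a state holiday, so no extension applies.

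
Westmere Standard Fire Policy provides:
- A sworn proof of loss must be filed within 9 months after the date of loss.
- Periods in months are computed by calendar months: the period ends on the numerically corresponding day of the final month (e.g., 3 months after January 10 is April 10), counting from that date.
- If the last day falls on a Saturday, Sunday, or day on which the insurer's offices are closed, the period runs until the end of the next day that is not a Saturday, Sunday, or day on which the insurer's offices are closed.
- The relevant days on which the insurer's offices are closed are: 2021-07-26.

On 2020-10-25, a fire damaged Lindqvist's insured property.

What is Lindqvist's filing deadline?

July 27, 2021

9 months after 2020-10-25 is July 25, 2021.
July 25, 2021 is Sunday; July 26, 2021 is a listed holiday. The next qualifying day is July 27, 2021.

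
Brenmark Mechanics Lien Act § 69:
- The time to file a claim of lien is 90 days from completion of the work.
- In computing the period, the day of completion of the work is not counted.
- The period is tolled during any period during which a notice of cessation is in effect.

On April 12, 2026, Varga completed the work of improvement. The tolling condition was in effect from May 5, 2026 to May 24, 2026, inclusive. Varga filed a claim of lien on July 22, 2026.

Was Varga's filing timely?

Yes

90 days after April 12, 2026 is July 11, 2026.
From May 5, 2026 through May 24, 2026 inclusive is 20 days; tolling adds 20 days: July 11, 2026 + 20 days = July 31, 2026.
The deadline is July 31, 2026; the filing on July 22, 2026 is on or before that date.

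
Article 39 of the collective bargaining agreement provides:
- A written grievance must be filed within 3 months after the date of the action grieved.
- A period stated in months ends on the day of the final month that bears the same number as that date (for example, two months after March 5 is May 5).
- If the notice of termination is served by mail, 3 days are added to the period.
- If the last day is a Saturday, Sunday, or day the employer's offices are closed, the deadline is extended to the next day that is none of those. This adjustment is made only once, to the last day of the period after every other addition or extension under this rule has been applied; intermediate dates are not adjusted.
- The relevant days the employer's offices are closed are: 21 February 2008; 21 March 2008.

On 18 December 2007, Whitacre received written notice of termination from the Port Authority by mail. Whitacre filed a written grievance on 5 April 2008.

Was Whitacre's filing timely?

No

3 months after 18 December 2007 is March 18, 2008.
Service was by mail, adding 3 days: March 18, 2008 + 3 days = March 21, 2008.
March 21, 2008 is a listed holiday; March 22, 2008 is Saturday; March 23, 2008 is Sunday. The next qualifying day is March 24, 2008.
The deadline is March 24, 2008; the filing on April 5, 2008 is after that date.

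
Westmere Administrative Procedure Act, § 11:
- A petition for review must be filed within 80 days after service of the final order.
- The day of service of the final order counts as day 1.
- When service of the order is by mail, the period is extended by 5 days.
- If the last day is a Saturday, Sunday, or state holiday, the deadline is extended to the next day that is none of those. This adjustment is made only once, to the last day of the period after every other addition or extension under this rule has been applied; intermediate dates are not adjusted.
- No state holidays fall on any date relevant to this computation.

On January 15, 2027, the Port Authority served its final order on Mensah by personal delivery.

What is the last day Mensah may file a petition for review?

Counting January 15, 2027 as day 1, day 80 is April 4, 2027.
Service was not by mail, so no mail extension applies.
April 4, 2027 is Sunday. The next qualifying day is April 5, 2027.

April 5, 2027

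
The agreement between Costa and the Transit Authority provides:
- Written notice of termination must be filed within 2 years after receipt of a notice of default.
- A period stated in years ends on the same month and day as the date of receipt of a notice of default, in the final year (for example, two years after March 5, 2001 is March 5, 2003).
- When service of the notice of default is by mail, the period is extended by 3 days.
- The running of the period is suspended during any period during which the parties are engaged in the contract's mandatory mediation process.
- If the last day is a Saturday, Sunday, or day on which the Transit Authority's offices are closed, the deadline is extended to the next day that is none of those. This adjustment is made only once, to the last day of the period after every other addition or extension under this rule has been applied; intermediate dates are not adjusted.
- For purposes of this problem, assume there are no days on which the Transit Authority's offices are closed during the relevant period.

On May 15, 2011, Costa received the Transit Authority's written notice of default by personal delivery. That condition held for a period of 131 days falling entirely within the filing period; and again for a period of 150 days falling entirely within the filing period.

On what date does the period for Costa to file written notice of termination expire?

February 20, 2014

2 years after May 15, 2011 is May 15, 2013.
Service was not by mail, so no mail extension applies.
Tolling adds 131 days: May 15, 2013 + 131 days = September 23, 2013.
Tolling adds 150 days: September 23, 2013 + 150 days = February 20, 2014.
February 20, 2014 is a Thursday and not a day on which the Transit Authority's offices are closed, so no extension applies.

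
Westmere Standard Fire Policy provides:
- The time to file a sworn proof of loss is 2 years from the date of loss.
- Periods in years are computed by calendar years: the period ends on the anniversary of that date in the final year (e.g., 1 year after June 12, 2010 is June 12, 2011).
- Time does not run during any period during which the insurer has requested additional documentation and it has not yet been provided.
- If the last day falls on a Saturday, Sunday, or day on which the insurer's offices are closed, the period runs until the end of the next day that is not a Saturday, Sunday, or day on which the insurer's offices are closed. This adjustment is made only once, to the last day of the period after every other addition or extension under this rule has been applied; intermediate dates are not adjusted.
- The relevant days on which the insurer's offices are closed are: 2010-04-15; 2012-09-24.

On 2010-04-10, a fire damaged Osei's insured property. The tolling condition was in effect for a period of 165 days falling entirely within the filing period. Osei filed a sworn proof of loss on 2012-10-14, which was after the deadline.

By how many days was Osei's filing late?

19 days

2 years after 2010-04-10 is April 10, 2012.
Tolling adds 165 days: April 10, 2012 + 165 days = September 22, 2012.
September 22, 2012 is Saturday; September 23, 2012 is Sunday; September 24, 2012 is a listed holiday. The next qualifying day is September 25, 2012.
The deadline is September 25, 2012; from September 25, 2012 to October 14, 2012 is 19 days.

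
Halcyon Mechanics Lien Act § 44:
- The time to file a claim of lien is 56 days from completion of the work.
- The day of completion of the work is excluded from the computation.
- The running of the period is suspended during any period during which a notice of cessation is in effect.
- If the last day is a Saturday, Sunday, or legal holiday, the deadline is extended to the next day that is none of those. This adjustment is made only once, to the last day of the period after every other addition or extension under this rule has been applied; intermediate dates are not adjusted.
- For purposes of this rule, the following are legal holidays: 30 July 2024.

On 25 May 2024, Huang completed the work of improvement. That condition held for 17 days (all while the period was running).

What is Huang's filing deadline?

56 days after 25 May 2024 is July 20, 2024.
Tolling adds 17 days: July 20, 2024 + 17 days = August 6, 2024.
August 6, 2024 is a Tuesday and not a legal holiday, so no extension applies.

August 6, 2024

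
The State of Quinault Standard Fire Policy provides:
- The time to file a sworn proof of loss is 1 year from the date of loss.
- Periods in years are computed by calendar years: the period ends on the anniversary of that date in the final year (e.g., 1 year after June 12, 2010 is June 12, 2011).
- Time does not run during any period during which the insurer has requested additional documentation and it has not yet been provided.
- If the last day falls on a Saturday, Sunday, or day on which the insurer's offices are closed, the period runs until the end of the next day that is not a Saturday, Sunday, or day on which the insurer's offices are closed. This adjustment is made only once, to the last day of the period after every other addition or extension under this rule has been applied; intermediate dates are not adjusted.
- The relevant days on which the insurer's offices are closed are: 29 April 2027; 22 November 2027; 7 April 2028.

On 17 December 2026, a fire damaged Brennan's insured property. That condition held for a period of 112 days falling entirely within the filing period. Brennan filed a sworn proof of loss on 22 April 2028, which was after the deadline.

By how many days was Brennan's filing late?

1 year after 17 December 2026 is December 17, 2027.
Tolling adds 112 days: December 17, 2027 + 112 days = April 7, 2028.
April 7, 2028 is a listed holiday; April 8, 2028 is Saturday; April 9, 2028 is Sunday. The next qualifying day is April 10, 2028.
The deadline is April 10, 2028; from April 10, 2028 to April 22, 2028 is 12 days.

12 days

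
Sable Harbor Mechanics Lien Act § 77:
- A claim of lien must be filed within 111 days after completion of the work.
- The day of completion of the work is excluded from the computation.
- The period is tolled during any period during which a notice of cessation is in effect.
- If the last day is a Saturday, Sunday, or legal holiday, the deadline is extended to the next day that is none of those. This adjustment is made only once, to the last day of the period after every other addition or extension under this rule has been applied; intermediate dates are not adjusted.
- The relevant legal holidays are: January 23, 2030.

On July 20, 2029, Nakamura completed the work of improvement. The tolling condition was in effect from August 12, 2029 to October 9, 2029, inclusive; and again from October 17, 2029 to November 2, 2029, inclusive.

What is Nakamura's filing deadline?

January 24, 2030

111 days after July 20, 2029 is November 8, 2029.
From August 12, 2029 through October 9, 2029 inclusive is 59 days; tolling adds 59 days: November 8, 2029 + 59 days = January 6, 2030.
From October 17, 2029 through November 2, 2029 inclusive is 17 days; tolling adds 17 days: January 6, 2030 + 17 days = January 23, 2030.
January 23, 2030 is a listed holiday. The next qualifying day is January 24, 2030.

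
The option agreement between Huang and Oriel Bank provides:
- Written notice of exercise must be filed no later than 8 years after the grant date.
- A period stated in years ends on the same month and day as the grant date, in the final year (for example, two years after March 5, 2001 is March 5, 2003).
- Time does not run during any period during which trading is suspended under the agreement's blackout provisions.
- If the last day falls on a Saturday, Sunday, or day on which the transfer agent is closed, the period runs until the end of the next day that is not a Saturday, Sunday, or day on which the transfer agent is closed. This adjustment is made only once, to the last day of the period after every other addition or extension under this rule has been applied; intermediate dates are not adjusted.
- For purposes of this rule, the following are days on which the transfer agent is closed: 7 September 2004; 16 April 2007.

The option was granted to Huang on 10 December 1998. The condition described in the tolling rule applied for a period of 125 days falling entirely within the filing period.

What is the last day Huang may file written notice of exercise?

April 17, 2007

8 years after 10 December 1998 is December 10, 2006.
Tolling adds 125 days: December 10, 2006 + 125 days = April 14, 2007.
April 14, 2007 is Saturday; April 15, 2007 is Sunday; April 16, 2007 is a listed holiday. The next qualifying day is April 17, 2007.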